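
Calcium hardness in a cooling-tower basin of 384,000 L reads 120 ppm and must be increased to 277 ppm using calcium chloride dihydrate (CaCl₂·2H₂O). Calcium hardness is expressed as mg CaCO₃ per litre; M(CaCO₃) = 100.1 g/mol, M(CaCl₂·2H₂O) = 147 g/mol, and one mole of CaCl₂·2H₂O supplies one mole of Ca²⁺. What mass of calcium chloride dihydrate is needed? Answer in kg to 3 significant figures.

Hardness to add: (277 − 120) = 157 mg/L as CaCO₃ × 384,000 L = 60,290 g as CaCO₃.
Moles of Ca²⁺ (1 mol Ca²⁺ ≡ 1 mol CaCO₃): 60,290 / 100.1 g/mol = 602.3 mol.
Mass of CaCl₂·2H₂O: 602.3 × 147 = 88,530 g.

88.5 kg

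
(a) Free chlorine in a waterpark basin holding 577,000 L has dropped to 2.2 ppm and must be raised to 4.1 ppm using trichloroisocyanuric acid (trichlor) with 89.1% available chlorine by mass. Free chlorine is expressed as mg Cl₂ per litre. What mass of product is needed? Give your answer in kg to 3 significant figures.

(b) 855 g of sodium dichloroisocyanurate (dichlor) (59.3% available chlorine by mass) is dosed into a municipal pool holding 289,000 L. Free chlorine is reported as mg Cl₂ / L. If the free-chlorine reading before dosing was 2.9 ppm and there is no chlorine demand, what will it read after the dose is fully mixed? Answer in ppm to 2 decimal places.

(a) 1.23 kg; (b) 4.65 ppm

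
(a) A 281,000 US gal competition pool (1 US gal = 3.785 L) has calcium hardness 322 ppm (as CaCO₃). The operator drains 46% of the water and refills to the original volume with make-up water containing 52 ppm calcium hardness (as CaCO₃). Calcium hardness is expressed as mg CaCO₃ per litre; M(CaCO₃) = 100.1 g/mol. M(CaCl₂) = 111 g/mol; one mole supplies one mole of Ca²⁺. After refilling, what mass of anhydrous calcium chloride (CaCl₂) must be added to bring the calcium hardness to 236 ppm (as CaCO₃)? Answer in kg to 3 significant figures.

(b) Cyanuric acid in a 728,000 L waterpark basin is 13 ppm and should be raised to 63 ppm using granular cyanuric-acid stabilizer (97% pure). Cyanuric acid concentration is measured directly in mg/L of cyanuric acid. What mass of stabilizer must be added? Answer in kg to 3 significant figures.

(a) Volume: 281,000 US gal × 3.785 L/gal = 1,063,585 L.
(a) After draining 46% and refilling: 322 × 0.54 + 52 × 0.46 = 197.8 ppm.
(a) Deficit to target: 236 − 197.8 = 38.2 mg/L.
(a) As CaCO₃: 38.2 mg/L × 1,063,585 L = 40,630 g; ÷ 100.1 = 405.9 mol Ca²⁺.
(a) Mass: 405.9 × 111 = 45,050 g.

(b) CYA to add: (63 − 13) = 50 mg/L × 728,000 L = 36,400 g cyanuric acid.
(b) At 97% purity: 36,400 / 0.97 = 37,530 g product.

(a) 45.1 kg; (b) 37.5 kg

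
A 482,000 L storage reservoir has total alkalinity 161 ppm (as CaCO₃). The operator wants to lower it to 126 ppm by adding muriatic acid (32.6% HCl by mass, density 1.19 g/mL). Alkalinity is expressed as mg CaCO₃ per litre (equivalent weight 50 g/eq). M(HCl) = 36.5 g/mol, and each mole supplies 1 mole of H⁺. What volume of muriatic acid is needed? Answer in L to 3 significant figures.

Alkalinity to neutralize: (161 − 126) = 35 mg/L as CaCO₃ × 482,000 L = 16,870 g as CaCO₃.
Equivalents of H⁺ required: 16,870 ÷ 50 g/eq = 337.4 eq = 337.4 mol HCl.
Mass of HCl: 337.4 × 36.5 = 12,320 g.
Mass of 32.6% solution: 12,320 / 0.326 = 37,780 g.
Volume: 37,780 g ÷ 1.19 g/mL = 31,740 mL.

31.7 L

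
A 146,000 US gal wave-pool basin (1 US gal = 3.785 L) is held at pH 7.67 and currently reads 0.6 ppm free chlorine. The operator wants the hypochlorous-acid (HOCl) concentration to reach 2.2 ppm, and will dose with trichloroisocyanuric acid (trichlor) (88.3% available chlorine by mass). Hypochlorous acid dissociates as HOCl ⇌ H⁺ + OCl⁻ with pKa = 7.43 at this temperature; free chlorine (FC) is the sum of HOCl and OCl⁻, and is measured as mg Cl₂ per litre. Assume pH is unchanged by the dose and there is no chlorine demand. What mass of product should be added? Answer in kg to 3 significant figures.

3.39 kg

Volume: 146,000 US gal × 3.785 L/gal = 552,610 L.
[OCl⁻]/[HOCl] = 10^(pH − pKa) = 10^(7.67 − 7.43) = 1.738; fraction as HOCl = 1/(1 + 1.738) = 0.3653.
Free chlorine required for 2.2 ppm HOCl: 2.2 / 0.3653 = 6.023 ppm.
FC to add: 6.023 − 0.6 = 5.423 mg/L as Cl₂.
Cl₂ equivalent: 5.423 mg/L × 552,610 L = 2997 g.
Product at 88.3% available Cl: 2997 / 0.883 = 3394 g.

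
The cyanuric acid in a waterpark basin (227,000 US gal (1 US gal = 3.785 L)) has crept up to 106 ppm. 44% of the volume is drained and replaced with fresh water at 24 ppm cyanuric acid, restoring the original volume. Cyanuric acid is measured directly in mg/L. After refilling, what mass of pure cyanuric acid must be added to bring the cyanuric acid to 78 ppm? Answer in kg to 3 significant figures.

Volume: 227,000 US gal × 3.785 L/gal = 859,195 L.
After draining 44% and refilling: 106 × 0.56 + 24 × 0.44 = 69.92 ppm.
Deficit to target: 78 − 69.92 = 8.08 mg/L.
Mass: 8.08 mg/L × 859,195 L = 6942 g cyanuric acid.

6.94 kg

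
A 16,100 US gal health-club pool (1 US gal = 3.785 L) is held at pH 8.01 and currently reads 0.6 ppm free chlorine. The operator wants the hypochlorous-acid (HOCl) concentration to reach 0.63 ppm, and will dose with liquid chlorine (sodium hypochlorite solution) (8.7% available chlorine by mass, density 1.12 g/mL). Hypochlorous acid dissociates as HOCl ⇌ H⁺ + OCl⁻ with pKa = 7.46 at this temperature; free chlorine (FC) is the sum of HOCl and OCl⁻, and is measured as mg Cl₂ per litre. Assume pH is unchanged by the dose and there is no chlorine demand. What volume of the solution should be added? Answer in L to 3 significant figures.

1.42 L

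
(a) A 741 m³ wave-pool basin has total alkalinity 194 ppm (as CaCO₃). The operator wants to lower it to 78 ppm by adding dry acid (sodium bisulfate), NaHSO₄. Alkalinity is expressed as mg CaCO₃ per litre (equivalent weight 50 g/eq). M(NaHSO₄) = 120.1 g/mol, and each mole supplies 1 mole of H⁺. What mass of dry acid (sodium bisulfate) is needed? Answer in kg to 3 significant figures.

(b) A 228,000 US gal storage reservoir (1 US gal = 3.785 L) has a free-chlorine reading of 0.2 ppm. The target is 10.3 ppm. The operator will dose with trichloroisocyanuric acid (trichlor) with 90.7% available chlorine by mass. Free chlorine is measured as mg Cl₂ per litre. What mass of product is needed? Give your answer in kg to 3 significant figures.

(a) 206 kg; (b) 9.61 kg

(a) Volume: 741 m³ = 741,000 L.
(a) Alkalinity to neutralize: (194 − 78) = 116 mg/L as CaCO₃ × 741,000 L = 85,960 g as CaCO₃.
(a) Equivalents of H⁺ required: 85,960 ÷ 50 g/eq = 1719 eq = 1719 mol NaHSO₄.
(a) Mass of NaHSO₄: 1719 × 120.1 = 206,500 g.

(b) Volume: 228,000 US gal × 3.785 L/gal = 862,980 L.
(b) Chlorine deficit: 10.3 − 0.2 = 10.1 ppm = 10.1 mg/L as Cl₂.
(b) Cl₂ equivalent needed: 10.1 mg/L × 862,980 L = 8,716,000 mg = 8716 g.
(b) Product at 90.7% available chlorine: 8716 / 0.907 = 9610 g.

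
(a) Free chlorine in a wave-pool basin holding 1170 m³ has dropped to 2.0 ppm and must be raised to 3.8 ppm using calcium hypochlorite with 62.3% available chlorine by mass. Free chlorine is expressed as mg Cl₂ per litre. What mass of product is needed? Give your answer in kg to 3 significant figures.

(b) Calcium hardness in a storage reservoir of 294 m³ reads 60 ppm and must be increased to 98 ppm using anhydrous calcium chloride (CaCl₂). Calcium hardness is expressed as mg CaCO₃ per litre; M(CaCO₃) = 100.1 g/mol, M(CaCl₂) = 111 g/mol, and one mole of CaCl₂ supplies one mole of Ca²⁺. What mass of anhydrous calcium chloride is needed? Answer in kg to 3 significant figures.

(a) 3.38 kg; (b) 12.4 kg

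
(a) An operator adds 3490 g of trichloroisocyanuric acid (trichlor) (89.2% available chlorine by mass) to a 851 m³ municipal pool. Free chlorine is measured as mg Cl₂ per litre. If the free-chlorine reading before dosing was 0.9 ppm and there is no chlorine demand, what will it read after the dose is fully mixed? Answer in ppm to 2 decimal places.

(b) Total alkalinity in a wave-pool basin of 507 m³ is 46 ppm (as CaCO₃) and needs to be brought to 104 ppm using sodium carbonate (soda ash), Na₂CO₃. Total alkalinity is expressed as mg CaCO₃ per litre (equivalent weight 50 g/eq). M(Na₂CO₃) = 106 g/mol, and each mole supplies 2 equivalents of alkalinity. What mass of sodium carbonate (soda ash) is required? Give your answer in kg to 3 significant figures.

(a) Volume: 851 m³ = 851,000 L.
(a) Available chlorine delivered: 3490 g × 0.892 = 3113 g as Cl₂.
(a) Concentration rise: 3113 g / 851,000 L = 3.658 mg/L = 3.66 ppm.
(a) Final FC: 0.9 + 3.66 = 4.56 ppm.

(b) Volume: 507 m³ = 507,000 L.
(b) Alkalinity to add: (104 − 46) = 58 mg/L as CaCO₃ × 507,000 L = 29,410 g as CaCO₃.
(b) Equivalents: 29,410 g ÷ 50 g/eq = 588.1 eq.
(b) Each mole of Na₂CO₃ supplies 2 eq, so 588.1 / 2 = 294.1 mol.
(b) Mass: 294.1 mol × 106 g/mol = 31,170 g.

(a) 4.56 ppm; (b) 31.2 kg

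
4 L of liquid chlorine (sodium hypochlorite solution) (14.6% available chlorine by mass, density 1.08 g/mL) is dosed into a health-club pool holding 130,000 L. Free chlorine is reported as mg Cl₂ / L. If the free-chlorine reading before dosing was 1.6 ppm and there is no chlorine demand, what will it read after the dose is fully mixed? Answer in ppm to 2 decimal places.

Mass of solution: 4 L × 1000 mL/L × 1.08 g/mL = 4320 g.
Available chlorine delivered: 4320 g × 0.146 = 630.7 g as Cl₂.
Concentration rise: 630.7 g / 130,000 L = 4.852 mg/L = 4.85 ppm.
Final FC: 1.6 + 4.85 = 6.45 ppm.

6.45 ppm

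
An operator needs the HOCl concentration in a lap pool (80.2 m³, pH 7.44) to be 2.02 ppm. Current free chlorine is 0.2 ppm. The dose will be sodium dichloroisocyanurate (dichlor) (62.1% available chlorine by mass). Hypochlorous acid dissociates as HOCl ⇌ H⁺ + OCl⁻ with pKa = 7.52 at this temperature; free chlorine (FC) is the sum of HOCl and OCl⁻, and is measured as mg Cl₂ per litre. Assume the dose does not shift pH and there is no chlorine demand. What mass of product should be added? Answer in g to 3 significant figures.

Volume: 80.2 m³ = 80,200 L.
[OCl⁻]/[HOCl] = 10^(pH − pKa) = 10^(7.44 − 7.52) = 0.8318; fraction as HOCl = 1/(1 + 0.8318) = 0.5459.
Free chlorine required for 2.02 ppm HOCl: 2.02 / 0.5459 = 3.7 ppm.
FC to add: 3.7 − 0.2 = 3.5 mg/L as Cl₂.
Cl₂ equivalent: 3.5 mg/L × 80,200 L = 280.7 g.
Product at 62.1% available Cl: 280.7 / 0.621 = 452 g.

452 g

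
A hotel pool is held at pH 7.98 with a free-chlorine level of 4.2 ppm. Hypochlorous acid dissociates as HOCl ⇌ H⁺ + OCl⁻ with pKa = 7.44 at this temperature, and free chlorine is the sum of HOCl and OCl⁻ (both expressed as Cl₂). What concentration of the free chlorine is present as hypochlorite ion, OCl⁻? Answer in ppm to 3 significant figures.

3.26 ppm

[OCl⁻]/[HOCl] = 10^(pH − pKa) = 10^(7.98 − 7.44) = 10^0.54 = 3.467.
Fraction as HOCl = 1 / (1 + 3.467) = 0.2238.
OCl⁻ = (1 − 0.2238) × 4.2 ppm = 3.26 ppm.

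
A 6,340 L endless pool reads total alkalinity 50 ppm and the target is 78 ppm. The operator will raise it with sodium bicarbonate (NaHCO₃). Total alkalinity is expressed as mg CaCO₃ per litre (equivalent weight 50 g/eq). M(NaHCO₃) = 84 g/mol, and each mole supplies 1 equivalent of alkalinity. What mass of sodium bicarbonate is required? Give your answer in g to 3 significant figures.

298 g

Alkalinity to add: (78 − 50) = 28 mg/L as CaCO₃ × 6,340 L = 177.5 g as CaCO₃.
Equivalents: 177.5 g ÷ 50 g/eq = 3.55 eq.
NaHCO₃ supplies 1 eq per mole → 3.55 mol.
Mass: 3.55 mol × 84 g/mol = 298.2 g.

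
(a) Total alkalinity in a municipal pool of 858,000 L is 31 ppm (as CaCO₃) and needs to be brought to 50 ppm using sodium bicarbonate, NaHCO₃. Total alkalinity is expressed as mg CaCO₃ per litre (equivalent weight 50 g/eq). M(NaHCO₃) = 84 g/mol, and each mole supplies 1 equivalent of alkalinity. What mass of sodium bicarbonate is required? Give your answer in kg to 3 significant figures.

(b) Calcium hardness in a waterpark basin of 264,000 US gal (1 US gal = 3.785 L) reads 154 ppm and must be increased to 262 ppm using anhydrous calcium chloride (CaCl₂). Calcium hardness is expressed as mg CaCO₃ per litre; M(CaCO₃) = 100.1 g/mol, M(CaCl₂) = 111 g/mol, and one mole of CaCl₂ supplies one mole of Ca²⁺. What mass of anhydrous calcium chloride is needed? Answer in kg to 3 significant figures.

(a) Alkalinity to add: (50 − 31) = 19 mg/L as CaCO₃ × 858,000 L = 16,300 g as CaCO₃.
(a) Equivalents: 16,300 g ÷ 50 g/eq = 326 eq.
(a) NaHCO₃ supplies 1 eq per mole → 326 mol.
(a) Mass: 326 mol × 84 g/mol = 27,390 g.

(b) Volume: 264,000 US gal × 3.785 L/gal = 999,240 L.
(b) Hardness to add: (262 − 154) = 108 mg/L as CaCO₃ × 999,240 L = 107,900 g as CaCO₃.
(b) Moles of Ca²⁺ (1 mol Ca²⁺ ≡ 1 mol CaCO₃): 107,900 / 100.1 g/mol = 1078 mol.
(b) Mass of CaCl₂: 1078 × 111 = 119,700 g.

(a) 27.4 kg; (b) 120 kg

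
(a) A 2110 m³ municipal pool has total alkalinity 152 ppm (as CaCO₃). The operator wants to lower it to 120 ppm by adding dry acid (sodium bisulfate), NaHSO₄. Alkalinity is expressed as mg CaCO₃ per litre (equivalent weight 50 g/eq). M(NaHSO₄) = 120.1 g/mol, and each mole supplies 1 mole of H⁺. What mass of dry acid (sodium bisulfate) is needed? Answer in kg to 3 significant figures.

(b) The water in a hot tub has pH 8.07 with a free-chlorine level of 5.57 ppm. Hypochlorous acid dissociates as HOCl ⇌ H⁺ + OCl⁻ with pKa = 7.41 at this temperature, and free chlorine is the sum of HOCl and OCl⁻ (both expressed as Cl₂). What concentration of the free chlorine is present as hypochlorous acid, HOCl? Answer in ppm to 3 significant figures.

(a) 162 kg; (b) 1.00 ppm

(a) Volume: 2110 m³ = 2,110,000 L.
(a) Alkalinity to neutralize: (152 − 120) = 32 mg/L as CaCO₃ × 2,110,000 L = 67,520 g as CaCO₃.
(a) Equivalents of H⁺ required: 67,520 ÷ 50 g/eq = 1350 eq = 1350 mol NaHSO₄.
(a) Mass of NaHSO₄: 1350 × 120.1 = 162,200 g.

(b) [OCl⁻]/[HOCl] = 10^(pH − pKa) = 10^(8.07 − 7.41) = 10^0.66 = 4.571.
(b) Fraction as HOCl = 1 / (1 + 4.571) = 0.1795.
(b) HOCl = 0.1795 × 5.57 ppm = 0.9998 ppm.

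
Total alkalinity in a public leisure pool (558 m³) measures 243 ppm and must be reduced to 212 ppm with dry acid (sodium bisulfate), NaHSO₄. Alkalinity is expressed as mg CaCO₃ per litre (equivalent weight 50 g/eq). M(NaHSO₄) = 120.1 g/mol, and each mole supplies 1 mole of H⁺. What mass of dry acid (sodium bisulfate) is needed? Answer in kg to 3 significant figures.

41.5 kg

Volume: 558 m³ = 558,000 L.
Alkalinity to neutralize: (243 − 212) = 31 mg/L as CaCO₃ × 558,000 L = 17,300 g as CaCO₃.
Equivalents of H⁺ required: 17,300 ÷ 50 g/eq = 346 eq = 346 mol NaHSO₄.
Mass of NaHSO₄: 346 × 120.1 = 41,550 g.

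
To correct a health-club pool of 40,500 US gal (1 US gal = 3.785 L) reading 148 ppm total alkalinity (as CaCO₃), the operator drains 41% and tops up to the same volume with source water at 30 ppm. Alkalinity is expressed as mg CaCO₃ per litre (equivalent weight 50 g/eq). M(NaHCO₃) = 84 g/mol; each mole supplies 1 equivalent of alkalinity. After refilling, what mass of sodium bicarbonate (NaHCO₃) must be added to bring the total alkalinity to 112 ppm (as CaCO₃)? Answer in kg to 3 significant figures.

3.19 kg

Volume: 40,500 US gal × 3.785 L/gal = 153,292 L.
After draining 41% and refilling: 148 × 0.59 + 30 × 0.41 = 99.62 ppm.
Deficit to target: 112 − 99.62 = 12.38 mg/L.
As CaCO₃: 12.38 mg/L × 153,292 L = 1898 g; ÷ 50 g/eq ÷ 1 = 37.96 mol NaHCO₃.
Mass: 37.96 × 84 = 3188 g.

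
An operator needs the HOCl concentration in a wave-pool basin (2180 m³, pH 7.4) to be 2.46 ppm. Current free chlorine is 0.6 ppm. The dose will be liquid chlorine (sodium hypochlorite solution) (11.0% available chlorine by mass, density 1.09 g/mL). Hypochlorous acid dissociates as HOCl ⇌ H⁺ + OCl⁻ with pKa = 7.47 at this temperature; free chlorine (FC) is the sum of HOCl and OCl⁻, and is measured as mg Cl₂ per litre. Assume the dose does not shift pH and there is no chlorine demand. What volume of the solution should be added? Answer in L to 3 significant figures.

Volume: 2180 m³ = 2,180,000 L.
[OCl⁻]/[HOCl] = 10^(pH − pKa) = 10^(7.4 − 7.47) = 0.8511; fraction as HOCl = 1/(1 + 0.8511) = 0.5402.
Free chlorine required for 2.46 ppm HOCl: 2.46 / 0.5402 = 4.554 ppm.
FC to add: 4.554 − 0.6 = 3.954 mg/L as Cl₂.
Cl₂ equivalent: 3.954 mg/L × 2,180,000 L = 8619 g.
Product at 11.0% available Cl: 8619 / 0.11 = 78,360 g.
Volume: 78,360 g ÷ 1.09 g/mL = 71,890 mL.

71.9 L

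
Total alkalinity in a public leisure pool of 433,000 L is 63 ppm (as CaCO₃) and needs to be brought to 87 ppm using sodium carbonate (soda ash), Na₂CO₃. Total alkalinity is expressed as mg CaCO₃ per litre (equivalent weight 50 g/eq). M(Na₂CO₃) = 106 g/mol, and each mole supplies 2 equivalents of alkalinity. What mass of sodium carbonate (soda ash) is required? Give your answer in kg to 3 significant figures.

11.0 kg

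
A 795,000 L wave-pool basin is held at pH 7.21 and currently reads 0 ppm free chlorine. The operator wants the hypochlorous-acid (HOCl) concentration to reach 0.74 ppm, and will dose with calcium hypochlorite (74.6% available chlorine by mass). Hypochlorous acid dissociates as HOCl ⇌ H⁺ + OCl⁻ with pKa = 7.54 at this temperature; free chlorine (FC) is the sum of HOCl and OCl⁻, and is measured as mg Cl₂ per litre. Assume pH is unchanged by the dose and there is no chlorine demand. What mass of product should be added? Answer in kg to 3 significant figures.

1.16 kg

[OCl⁻]/[HOCl] = 10^(pH − pKa) = 10^(7.21 − 7.54) = 0.4677; fraction as HOCl = 1/(1 + 0.4677) = 0.6813.
Free chlorine required for 0.74 ppm HOCl: 0.74 / 0.6813 = 1.086 ppm.
FC to add: 1.086 − 0 = 1.086 mg/L as Cl₂.
Cl₂ equivalent: 1.086 mg/L × 795,000 L = 863.5 g.
Product at 74.6% available Cl: 863.5 / 0.746 = 1157 g.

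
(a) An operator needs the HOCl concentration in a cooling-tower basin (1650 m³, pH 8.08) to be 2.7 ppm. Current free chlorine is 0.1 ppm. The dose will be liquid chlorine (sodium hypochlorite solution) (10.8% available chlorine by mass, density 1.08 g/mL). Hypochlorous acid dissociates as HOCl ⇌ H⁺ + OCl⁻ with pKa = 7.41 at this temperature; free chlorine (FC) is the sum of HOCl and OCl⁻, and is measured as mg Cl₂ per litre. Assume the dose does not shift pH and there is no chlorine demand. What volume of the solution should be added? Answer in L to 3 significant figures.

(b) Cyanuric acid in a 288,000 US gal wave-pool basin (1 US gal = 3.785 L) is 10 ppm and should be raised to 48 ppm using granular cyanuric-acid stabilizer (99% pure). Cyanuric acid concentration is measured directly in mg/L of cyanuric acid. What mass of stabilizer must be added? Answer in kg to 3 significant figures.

(a) Volume: 1650 m³ = 1,650,000 L.
(a) [OCl⁻]/[HOCl] = 10^(pH − pKa) = 10^(8.08 − 7.41) = 4.677; fraction as HOCl = 1/(1 + 4.677) = 0.1761.
(a) Free chlorine required for 2.7 ppm HOCl: 2.7 / 0.1761 = 15.33 ppm.
(a) FC to add: 15.33 − 0.1 = 15.23 mg/L as Cl₂.
(a) Cl₂ equivalent: 15.23 mg/L × 1,650,000 L = 25,130 g.
(a) Product at 10.8% available Cl: 25,130 / 0.108 = 232,700 g.
(a) Volume: 232,700 g ÷ 1.08 g/mL = 215,400 mL.

(b) Volume: 288,000 US gal × 3.785 L/gal = 1,090,080 L.
(b) CYA to add: (48 − 10) = 38 mg/L × 1,090,080 L = 41,420 g cyanuric acid.
(b) At 99% purity: 41,420 / 0.99 = 41,840 g product.

(a) 215 L; (b) 41.8 kg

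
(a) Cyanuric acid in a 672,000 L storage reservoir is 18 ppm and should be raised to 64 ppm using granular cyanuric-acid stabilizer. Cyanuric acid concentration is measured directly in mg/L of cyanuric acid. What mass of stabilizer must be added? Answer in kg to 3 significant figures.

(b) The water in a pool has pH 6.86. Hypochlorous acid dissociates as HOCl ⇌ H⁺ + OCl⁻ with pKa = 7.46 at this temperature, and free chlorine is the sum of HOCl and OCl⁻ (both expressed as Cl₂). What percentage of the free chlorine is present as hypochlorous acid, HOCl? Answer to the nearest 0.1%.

(a) CYA to add: (64 − 18) = 46 mg/L × 672,000 L = 30,910 g cyanuric acid.

(b) [OCl⁻]/[HOCl] = 10^(pH − pKa) = 10^(6.86 − 7.46) = 10^-0.60 = 0.2512.
(b) Fraction as HOCl = 1 / (1 + 0.2512) = 0.7992.

(a) 30.9 kg; (b) 79.9%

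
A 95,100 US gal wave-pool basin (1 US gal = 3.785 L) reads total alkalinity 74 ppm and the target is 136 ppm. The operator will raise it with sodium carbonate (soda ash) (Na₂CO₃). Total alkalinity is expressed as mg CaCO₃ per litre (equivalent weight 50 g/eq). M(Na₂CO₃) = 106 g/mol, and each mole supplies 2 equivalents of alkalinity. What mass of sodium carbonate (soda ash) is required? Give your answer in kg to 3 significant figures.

Volume: 95,100 US gal × 3.785 L/gal = 359,954 L.
Alkalinity to add: (136 − 74) = 62 mg/L as CaCO₃ × 359,954 L = 22,320 g as CaCO₃.
Equivalents: 22,320 g ÷ 50 g/eq = 446.3 eq.
Each mole of Na₂CO₃ supplies 2 eq, so 446.3 / 2 = 223.2 mol.
Mass: 223.2 mol × 106 g/mol = 23,660 g.

23.7 kg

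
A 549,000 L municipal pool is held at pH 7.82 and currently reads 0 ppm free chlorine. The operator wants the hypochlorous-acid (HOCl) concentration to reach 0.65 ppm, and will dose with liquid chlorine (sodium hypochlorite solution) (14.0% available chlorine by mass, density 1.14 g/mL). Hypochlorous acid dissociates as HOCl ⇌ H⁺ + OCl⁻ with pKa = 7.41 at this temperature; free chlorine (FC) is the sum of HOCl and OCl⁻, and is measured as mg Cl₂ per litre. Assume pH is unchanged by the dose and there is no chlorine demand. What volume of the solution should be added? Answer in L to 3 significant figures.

7.98 L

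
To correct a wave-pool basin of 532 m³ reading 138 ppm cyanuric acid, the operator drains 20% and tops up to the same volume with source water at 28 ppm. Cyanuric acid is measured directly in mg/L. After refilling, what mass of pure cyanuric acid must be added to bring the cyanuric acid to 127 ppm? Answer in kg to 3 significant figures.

Volume: 532 m³ = 532,000 L.
After draining 20% and refilling: 138 × 0.80 + 28 × 0.20 = 116 ppm.
Deficit to target: 127 − 116 = 11 mg/L.
Mass: 11 mg/L × 532,000 L = 5852 g cyanuric acid.

5.85 kg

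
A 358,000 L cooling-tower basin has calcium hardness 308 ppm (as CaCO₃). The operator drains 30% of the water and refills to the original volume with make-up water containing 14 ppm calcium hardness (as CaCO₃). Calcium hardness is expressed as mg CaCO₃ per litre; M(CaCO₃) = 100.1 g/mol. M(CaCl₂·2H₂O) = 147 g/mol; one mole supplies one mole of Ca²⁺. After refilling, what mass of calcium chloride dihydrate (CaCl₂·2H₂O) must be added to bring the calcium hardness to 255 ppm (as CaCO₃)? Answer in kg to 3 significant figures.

18.5 kg

After draining 30% and refilling: 308 × 0.70 + 14 × 0.30 = 219.8 ppm.
Deficit to target: 255 − 219.8 = 35.2 mg/L.
As CaCO₃: 35.2 mg/L × 358,000 L = 12,600 g; ÷ 100.1 = 125.9 mol Ca²⁺.
Mass: 125.9 × 147 = 18,510 g.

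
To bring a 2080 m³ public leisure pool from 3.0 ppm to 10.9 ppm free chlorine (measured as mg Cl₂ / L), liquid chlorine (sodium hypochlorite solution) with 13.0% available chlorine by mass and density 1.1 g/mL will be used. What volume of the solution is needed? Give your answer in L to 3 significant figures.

Volume: 2080 m³ = 2,080,000 L.
Chlorine deficit: 10.9 − 3.0 = 7.9 ppm = 7.9 mg/L as Cl₂.
Cl₂ equivalent needed: 7.9 mg/L × 2,080,000 L = 16,430,000 mg = 16,430 g.
Product at 13.0% available chlorine: 16,430 / 0.13 = 126,400 g.
Volume at density 1.1 g/mL: 126,400 g ÷ 1.1 g/mL = 114,900 mL.

115 L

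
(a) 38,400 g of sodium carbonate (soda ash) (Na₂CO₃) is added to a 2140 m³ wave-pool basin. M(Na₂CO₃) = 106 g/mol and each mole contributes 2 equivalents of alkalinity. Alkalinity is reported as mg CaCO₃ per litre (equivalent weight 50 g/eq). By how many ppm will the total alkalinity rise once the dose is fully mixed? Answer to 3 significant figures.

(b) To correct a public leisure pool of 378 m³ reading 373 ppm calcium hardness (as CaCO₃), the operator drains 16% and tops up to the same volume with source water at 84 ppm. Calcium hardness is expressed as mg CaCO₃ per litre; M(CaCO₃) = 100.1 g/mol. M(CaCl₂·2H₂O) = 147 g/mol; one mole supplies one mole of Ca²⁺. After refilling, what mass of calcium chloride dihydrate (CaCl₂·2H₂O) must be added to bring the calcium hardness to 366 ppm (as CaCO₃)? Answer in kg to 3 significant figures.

(a) 16.9 ppm; (b) 21.8 kg

(a) Volume: 2140 m³ = 2,140,000 L.
(a) Moles of Na₂CO₃: 38,400 g ÷ 106 g/mol = 362.3 mol → 724.5 eq of alkalinity.
(a) As CaCO₃: 724.5 eq × 50 g/eq = 36,230 g.
(a) Rise: 36,230 g / 2,140,000 L × 1000 = 16.93 mg/L.

(b) Volume: 378 m³ = 378,000 L.
(b) After draining 16% and refilling: 373 × 0.84 + 84 × 0.16 = 326.76 ppm.
(b) Deficit to target: 366 − 326.76 = 39.24 mg/L.
(b) As CaCO₃: 39.24 mg/L × 378,000 L = 14,830 g; ÷ 100.1 = 148.2 mol Ca²⁺.
(b) Mass: 148.2 × 147 = 21,780 g.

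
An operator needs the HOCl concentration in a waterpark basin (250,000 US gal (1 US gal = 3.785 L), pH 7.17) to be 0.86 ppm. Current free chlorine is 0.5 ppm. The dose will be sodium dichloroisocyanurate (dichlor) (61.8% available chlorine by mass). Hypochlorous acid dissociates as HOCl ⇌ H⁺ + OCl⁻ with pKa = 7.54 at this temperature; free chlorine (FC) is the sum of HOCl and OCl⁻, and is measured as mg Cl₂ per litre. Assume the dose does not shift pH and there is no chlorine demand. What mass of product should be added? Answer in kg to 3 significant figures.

1.11 kg

Volume: 250,000 US gal × 3.785 L/gal = 946,250 L.
[OCl⁻]/[HOCl] = 10^(pH − pKa) = 10^(7.17 − 7.54) = 0.4266; fraction as HOCl = 1/(1 + 0.4266) = 0.701.
Free chlorine required for 0.86 ppm HOCl: 0.86 / 0.701 = 1.227 ppm.
FC to add: 1.227 − 0.5 = 0.7269 mg/L as Cl₂.
Cl₂ equivalent: 0.7269 mg/L × 946,250 L = 687.8 g.
Product at 61.8% available Cl: 687.8 / 0.618 = 1113 g.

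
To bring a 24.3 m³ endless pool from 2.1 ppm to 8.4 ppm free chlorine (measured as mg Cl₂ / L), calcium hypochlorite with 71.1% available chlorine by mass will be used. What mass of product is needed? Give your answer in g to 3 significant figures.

215 g

Volume: 24.3 m³ = 24,300 L.
Chlorine deficit: 8.4 − 2.1 = 6.3 ppm = 6.3 mg/L as Cl₂.
Cl₂ equivalent needed: 6.3 mg/L × 24,300 L = 153,100 mg = 153.1 g.
Product at 71.1% available chlorine: 153.1 / 0.711 = 215.3 g.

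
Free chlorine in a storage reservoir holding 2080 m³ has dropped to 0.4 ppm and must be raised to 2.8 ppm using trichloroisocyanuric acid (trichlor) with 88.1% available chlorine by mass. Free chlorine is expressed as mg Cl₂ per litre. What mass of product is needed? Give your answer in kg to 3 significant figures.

5.67 kg

Volume: 2080 m³ = 2,080,000 L.
Chlorine deficit: 2.8 − 0.4 = 2.4 ppm = 2.4 mg/L as Cl₂.
Cl₂ equivalent needed: 2.4 mg/L × 2,080,000 L = 4,992,000 mg = 4992 g.
Product at 88.1% available chlorine: 4992 / 0.881 = 5666 g.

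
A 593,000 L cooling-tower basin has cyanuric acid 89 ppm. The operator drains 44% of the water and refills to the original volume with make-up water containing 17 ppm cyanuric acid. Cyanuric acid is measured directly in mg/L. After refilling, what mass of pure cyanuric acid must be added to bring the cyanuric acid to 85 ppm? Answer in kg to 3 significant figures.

16.4 kg

After draining 44% and refilling: 89 × 0.56 + 17 × 0.44 = 57.32 ppm.
Deficit to target: 85 − 57.32 = 27.68 mg/L.
Mass: 27.68 mg/L × 593,000 L = 16,410 g cyanuric acid.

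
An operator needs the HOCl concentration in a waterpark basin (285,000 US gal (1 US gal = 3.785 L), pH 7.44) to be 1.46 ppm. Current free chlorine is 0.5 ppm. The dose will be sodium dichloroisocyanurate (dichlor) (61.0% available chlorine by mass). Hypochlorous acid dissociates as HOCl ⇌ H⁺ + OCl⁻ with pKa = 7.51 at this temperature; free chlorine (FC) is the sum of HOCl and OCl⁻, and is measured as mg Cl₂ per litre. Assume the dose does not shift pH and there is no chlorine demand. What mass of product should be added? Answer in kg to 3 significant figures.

3.90 kg

Volume: 285,000 US gal × 3.785 L/gal = 1,078,725 L.
[OCl⁻]/[HOCl] = 10^(pH − pKa) = 10^(7.44 − 7.51) = 0.8511; fraction as HOCl = 1/(1 + 0.8511) = 0.5402.
Free chlorine required for 1.46 ppm HOCl: 1.46 / 0.5402 = 2.703 ppm.
FC to add: 2.703 − 0.5 = 2.203 mg/L as Cl₂.
Cl₂ equivalent: 2.203 mg/L × 1,078,725 L = 2376 g.
Product at 61.0% available Cl: 2376 / 0.61 = 3895 g.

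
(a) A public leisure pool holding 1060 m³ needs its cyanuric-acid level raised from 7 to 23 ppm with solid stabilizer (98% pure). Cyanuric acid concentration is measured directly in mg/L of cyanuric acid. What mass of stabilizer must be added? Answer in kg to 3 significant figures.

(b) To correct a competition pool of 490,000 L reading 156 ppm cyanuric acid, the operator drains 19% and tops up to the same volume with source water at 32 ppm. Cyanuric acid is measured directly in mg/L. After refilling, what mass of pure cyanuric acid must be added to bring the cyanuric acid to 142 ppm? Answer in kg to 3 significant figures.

(a) Volume: 1060 m³ = 1,060,000 L.
(a) CYA to add: (23 − 7) = 16 mg/L × 1,060,000 L = 16,960 g cyanuric acid.
(a) At 98% purity: 16,960 / 0.98 = 17,310 g product.

(b) After draining 19% and refilling: 156 × 0.81 + 32 × 0.19 = 132.44 ppm.
(b) Deficit to target: 142 − 132.44 = 9.56 mg/L.
(b) Mass: 9.56 mg/L × 490,000 L = 4684 g cyanuric acid.

(a) 17.3 kg; (b) 4.68 kg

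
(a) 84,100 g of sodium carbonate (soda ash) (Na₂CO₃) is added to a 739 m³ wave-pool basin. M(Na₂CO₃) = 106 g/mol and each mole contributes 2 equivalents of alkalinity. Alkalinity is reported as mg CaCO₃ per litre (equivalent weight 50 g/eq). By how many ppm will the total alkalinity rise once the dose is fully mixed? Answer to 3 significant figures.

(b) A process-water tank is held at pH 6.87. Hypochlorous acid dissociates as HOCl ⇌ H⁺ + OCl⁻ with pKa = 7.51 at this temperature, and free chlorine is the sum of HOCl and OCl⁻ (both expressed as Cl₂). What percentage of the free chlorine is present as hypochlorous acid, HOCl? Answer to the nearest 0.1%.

(a) 107 ppm; (b) 81.4%

(a) Volume: 739 m³ = 739,000 L.
(a) Moles of Na₂CO₃: 84,100 g ÷ 106 g/mol = 793.4 mol → 1587 eq of alkalinity.
(a) As CaCO₃: 1587 eq × 50 g/eq = 79,340 g.
(a) Rise: 79,340 g / 739,000 L × 1000 = 107.4 mg/L.

(b) [OCl⁻]/[HOCl] = 10^(pH − pKa) = 10^(6.87 − 7.51) = 10^-0.64 = 0.2291.
(b) Fraction as HOCl = 1 / (1 + 0.2291) = 0.8136.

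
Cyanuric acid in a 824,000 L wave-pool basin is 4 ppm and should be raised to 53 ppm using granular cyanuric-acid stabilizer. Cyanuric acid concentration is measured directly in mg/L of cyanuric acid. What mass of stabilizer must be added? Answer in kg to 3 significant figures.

40.4 kg

CYA to add: (53 − 4) = 49 mg/L × 824,000 L = 40,380 g cyanuric acid.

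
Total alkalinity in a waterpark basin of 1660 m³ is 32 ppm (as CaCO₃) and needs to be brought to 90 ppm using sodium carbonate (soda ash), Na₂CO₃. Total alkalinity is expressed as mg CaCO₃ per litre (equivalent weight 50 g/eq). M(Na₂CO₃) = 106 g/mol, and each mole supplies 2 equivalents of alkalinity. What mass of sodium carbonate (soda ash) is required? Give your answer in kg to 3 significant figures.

102 kg

Volume: 1660 m³ = 1,660,000 L.
Alkalinity to add: (90 − 32) = 58 mg/L as CaCO₃ × 1,660,000 L = 96,280 g as CaCO₃.
Equivalents: 96,280 g ÷ 50 g/eq = 1926 eq.
Each mole of Na₂CO₃ supplies 2 eq, so 1926 / 2 = 962.8 mol.
Mass: 962.8 mol × 106 g/mol = 102,100 g.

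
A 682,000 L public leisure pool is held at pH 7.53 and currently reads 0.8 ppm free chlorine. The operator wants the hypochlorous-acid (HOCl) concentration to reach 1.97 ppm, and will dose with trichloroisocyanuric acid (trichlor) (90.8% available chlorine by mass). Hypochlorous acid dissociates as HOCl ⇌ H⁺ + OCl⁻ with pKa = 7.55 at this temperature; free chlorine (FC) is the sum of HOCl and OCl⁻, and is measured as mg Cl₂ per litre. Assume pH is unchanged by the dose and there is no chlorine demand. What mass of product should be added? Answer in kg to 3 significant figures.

[OCl⁻]/[HOCl] = 10^(pH − pKa) = 10^(7.53 − 7.55) = 0.955; fraction as HOCl = 1/(1 + 0.955) = 0.5115.
Free chlorine required for 1.97 ppm HOCl: 1.97 / 0.5115 = 3.851 ppm.
FC to add: 3.851 − 0.8 = 3.051 mg/L as Cl₂.
Cl₂ equivalent: 3.051 mg/L × 682,000 L = 2081 g.
Product at 90.8% available Cl: 2081 / 0.908 = 2292 g.

2.29 kg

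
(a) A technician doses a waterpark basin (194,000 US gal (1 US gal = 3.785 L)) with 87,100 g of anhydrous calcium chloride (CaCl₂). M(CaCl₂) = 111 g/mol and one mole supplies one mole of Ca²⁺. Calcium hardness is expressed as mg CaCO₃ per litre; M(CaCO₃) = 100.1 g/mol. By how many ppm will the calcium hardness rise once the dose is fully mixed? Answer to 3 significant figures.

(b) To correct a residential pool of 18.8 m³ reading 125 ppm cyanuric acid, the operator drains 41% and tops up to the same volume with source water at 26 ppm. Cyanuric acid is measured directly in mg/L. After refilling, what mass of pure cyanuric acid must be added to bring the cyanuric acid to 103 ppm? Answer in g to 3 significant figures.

(a) 107 ppm; (b) 349 g

(a) Volume: 194,000 US gal × 3.785 L/gal = 734,290 L.
(a) Moles of Ca²⁺: 87,100 g ÷ 111 g/mol = 784.7 mol.
(a) As CaCO₃: 784.7 mol × 100.1 g/mol = 78,550 g.
(a) Rise: 78,550 g / 734,290 L × 1000 = 107 mg/L.

(b) Volume: 18.8 m³ = 18,800 L.
(b) After draining 41% and refilling: 125 × 0.59 + 26 × 0.41 = 84.41 ppm.
(b) Deficit to target: 103 − 84.41 = 18.59 mg/L.
(b) Mass: 18.59 mg/L × 18,800 L = 349.5 g cyanuric acid.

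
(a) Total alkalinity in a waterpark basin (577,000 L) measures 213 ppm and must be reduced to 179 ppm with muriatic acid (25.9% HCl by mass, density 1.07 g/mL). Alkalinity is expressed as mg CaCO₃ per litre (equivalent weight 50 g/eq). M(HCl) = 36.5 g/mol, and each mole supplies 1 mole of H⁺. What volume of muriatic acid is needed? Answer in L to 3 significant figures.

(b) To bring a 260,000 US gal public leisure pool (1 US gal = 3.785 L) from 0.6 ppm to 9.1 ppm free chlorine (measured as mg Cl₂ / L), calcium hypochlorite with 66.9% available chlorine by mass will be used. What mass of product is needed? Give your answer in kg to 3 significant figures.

(a) 51.7 L; (b) 12.5 kg

(a) Alkalinity to neutralize: (213 − 179) = 34 mg/L as CaCO₃ × 577,000 L = 19,620 g as CaCO₃.
(a) Equivalents of H⁺ required: 19,620 ÷ 50 g/eq = 392.4 eq = 392.4 mol HCl.
(a) Mass of HCl: 392.4 × 36.5 = 14,320 g.
(a) Mass of 25.9% solution: 14,320 / 0.259 = 55,290 g.
(a) Volume: 55,290 g ÷ 1.07 g/mL = 51,680 mL.

(b) Volume: 260,000 US gal × 3.785 L/gal = 984,100 L.
(b) Chlorine deficit: 9.1 − 0.6 = 8.5 ppm = 8.5 mg/L as Cl₂.
(b) Cl₂ equivalent needed: 8.5 mg/L × 984,100 L = 8,365,000 mg = 8365 g.
(b) Product at 66.9% available chlorine: 8365 / 0.669 = 12,500 g.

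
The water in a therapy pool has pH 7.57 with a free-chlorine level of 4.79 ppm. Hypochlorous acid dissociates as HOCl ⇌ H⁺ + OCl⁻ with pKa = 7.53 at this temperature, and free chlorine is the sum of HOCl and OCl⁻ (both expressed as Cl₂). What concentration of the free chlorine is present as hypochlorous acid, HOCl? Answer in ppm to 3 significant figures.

2.28 ppm

[OCl⁻]/[HOCl] = 10^(pH − pKa) = 10^(7.57 − 7.53) = 10^0.04 = 1.096.
Fraction as HOCl = 1 / (1 + 1.096) = 0.477.
HOCl = 0.477 × 4.79 ppm = 2.285 ppm.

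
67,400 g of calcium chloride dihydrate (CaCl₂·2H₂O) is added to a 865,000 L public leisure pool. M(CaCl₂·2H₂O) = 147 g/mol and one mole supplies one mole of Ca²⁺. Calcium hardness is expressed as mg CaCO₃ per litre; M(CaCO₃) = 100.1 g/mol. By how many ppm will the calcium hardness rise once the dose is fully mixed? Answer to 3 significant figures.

53.1 ppm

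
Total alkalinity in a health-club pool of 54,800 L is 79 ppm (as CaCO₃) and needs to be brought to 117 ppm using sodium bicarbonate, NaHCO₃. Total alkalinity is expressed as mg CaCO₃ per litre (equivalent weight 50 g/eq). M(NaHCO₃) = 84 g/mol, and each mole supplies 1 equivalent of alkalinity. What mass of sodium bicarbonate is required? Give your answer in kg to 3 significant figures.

3.50 kg

Alkalinity to add: (117 − 79) = 38 mg/L as CaCO₃ × 54,800 L = 2082 g as CaCO₃.
Equivalents: 2082 g ÷ 50 g/eq = 41.65 eq.
NaHCO₃ supplies 1 eq per mole → 41.65 mol.
Mass: 41.65 mol × 84 g/mol = 3498 g.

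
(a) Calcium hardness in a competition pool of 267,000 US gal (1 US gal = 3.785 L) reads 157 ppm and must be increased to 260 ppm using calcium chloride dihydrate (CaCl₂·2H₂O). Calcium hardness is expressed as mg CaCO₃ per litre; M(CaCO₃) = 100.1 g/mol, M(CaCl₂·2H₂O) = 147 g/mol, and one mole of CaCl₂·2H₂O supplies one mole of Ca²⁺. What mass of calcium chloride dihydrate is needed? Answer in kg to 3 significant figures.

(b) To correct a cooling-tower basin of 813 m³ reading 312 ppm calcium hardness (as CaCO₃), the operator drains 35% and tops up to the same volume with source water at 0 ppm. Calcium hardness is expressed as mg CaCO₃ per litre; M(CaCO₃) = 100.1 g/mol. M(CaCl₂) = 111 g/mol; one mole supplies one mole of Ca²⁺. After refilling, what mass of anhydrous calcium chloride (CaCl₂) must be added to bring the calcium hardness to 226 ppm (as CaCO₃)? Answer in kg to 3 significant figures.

(a) Volume: 267,000 US gal × 3.785 L/gal = 1,010,595 L.
(a) Hardness to add: (260 − 157) = 103 mg/L as CaCO₃ × 1,010,595 L = 104,100 g as CaCO₃.
(a) Moles of Ca²⁺ (1 mol Ca²⁺ ≡ 1 mol CaCO₃): 104,100 / 100.1 g/mol = 1040 mol.
(a) Mass of CaCl₂·2H₂O: 1040 × 147 = 152,900 g.

(b) Volume: 813 m³ = 813,000 L.
(b) After draining 35% and refilling: 312 × 0.65 + 0 × 0.35 = 202.8 ppm.
(b) Deficit to target: 226 − 202.8 = 23.2 mg/L.
(b) As CaCO₃: 23.2 mg/L × 813,000 L = 18,860 g; ÷ 100.1 = 188.4 mol Ca²⁺.
(b) Mass: 188.4 × 111 = 20,920 g.

(a) 153 kg; (b) 20.9 kg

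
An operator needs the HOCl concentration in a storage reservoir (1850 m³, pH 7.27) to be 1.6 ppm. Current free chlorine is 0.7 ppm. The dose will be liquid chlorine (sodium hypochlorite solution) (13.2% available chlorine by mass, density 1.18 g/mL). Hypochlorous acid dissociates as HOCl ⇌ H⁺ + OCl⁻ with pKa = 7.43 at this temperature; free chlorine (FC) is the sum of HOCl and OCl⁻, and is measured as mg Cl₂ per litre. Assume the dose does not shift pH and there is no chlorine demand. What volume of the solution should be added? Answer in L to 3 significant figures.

23.8 L

Volume: 1850 m³ = 1,850,000 L.
[OCl⁻]/[HOCl] = 10^(pH − pKa) = 10^(7.27 − 7.43) = 0.6918; fraction as HOCl = 1/(1 + 0.6918) = 0.5911.
Free chlorine required for 1.6 ppm HOCl: 1.6 / 0.5911 = 2.707 ppm.
FC to add: 2.707 − 0.7 = 2.007 mg/L as Cl₂.
Cl₂ equivalent: 2.007 mg/L × 1,850,000 L = 3713 g.
Product at 13.2% available Cl: 3713 / 0.132 = 28,130 g.
Volume: 28,130 g ÷ 1.18 g/mL = 23,840 mL.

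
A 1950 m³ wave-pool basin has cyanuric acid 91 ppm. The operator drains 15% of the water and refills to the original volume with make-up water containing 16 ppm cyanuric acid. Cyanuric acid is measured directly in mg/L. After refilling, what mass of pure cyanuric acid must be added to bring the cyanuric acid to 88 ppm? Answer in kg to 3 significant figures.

16.1 kg

Volume: 1950 m³ = 1,950,000 L.
After draining 15% and refilling: 91 × 0.85 + 16 × 0.15 = 79.75 ppm.
Deficit to target: 88 − 79.75 = 8.25 mg/L.
Mass: 8.25 mg/L × 1,950,000 L = 16,090 g cyanuric acid.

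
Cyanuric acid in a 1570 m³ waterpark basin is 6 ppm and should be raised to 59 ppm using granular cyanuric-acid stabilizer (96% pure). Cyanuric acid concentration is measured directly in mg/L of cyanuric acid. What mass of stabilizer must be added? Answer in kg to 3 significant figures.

Volume: 1570 m³ = 1,570,000 L.
CYA to add: (59 − 6) = 53 mg/L × 1,570,000 L = 83,210 g cyanuric acid.
At 96% purity: 83,210 / 0.96 = 86,680 g product.

86.7 kg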